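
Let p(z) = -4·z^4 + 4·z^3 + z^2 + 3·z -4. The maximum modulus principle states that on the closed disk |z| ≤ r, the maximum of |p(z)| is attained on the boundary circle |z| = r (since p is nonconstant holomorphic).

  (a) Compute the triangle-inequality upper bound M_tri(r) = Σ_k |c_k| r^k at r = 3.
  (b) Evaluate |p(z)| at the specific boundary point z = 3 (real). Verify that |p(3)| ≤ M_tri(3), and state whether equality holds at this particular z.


Coefficients: c_0 = -4, c_1 = 3, c_2 = 1, c_3 = 4, c_4 = -4. Radius r = 3.
Part (a). Triangle bound: M_tri(r) = Σ_k |c_k| r^k
  = |-4|·3^0 + |3|·3^1 + |1|·3^2 + |4|·3^3 + |-4|·3^4
  = 4 + 9 + 9 + 108 + 324 = 454.
This bounds M(r) := max_{|z|=r} |p(z)| from above; equality holds iff all terms c_k z^k can be made to align in phase at a single z on |z|=r.
Part (b). At z = 3 (real, on the circle |z| = r):
  p(3) = (-4)·3^0 + (3)·3^1 + (1)·3^2 + (4)·3^3 + (-4)·3^4 = -202.
  |p(3)| = 202.
Check: |p(3)| = 202 ≤ 454 = M_tri(3). ✓ Equality does not hold at z = 3 (the coefficients have mixed signs, so the terms do not all align in phase there).

M_tri(3) = 454; |p(3)| = 202; equality at z=3: no.


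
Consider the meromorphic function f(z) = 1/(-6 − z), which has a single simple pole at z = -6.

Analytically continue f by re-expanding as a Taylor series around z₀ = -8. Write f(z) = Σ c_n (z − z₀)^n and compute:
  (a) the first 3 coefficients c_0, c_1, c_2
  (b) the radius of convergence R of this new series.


Let w = z − z₀, so z = z₀ + w.
Then -6 − z = -6 − (z₀ + w) = (-6 − z₀) − w = 2 − w.
f(z) = 1/(2 − w) = (1/(2)) · 1/(1 − w/(2)) = Σ_{n≥0} w^n / (2)^(n+1).
So c_n = 1/(2)^(n+1):
  c_0 = 1/(2)^1 = 1/2.
  c_1 = 1/(2)^2 = 1/4.
  c_2 = 1/(2)^3 = 1/8.
The series is valid for |w/d| < 1, i.e. |z − z₀| < |d|.
Radius of convergence: R = |-6 − z₀| = |2| = 2 (distance from z₀ to the singularity z = -6).

c_0 = 1/2, c_1 = 1/4, c_2 = 1/8; R = 2.


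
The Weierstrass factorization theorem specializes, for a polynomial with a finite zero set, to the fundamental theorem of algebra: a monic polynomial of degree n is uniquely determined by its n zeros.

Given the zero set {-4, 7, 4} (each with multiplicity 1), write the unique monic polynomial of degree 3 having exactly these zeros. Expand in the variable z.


The polynomial is p(z) = ∏_{α ∈ S} (z − α), where S = {-4, 7, 4}.
Expanding the product yields: p(z) = z^3 -7·z^2 -16·z + 112.
The resulting polynomial has degree 3 and real coefficients as required.

p(z) = z^3 -7·z^2 -16·z + 112.


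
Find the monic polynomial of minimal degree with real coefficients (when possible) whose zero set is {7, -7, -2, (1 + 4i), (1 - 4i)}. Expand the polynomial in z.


The polynomial is p(z) = ∏_{α ∈ S} (z − α), where S = {7, -7, -2, (1 + 4i), (1 - 4i)}.
Expanding the product yields: p(z) = z^5 -36·z^3 + 34·z^2 -637·z -1666.
Note conjugate pairs combine to real quadratics: (z − (1+4i))(z − (1−4i)) = z² − 2z + 17.
The resulting polynomial has degree 5 and real coefficients as required.

p(z) = z^5 -36·z^3 + 34·z^2 -637·z -1666.


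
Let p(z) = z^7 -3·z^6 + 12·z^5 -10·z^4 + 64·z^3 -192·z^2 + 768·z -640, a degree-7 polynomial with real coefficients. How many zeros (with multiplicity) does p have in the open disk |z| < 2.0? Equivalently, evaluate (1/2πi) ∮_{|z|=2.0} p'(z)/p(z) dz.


The zeros of p are: (-2 + 2i), (-2 - 2i), (1 + 3i), (1 - 3i), (2 + 2i), (2 - 2i), 1.
Their magnitudes are: 2.828, 2.828, 3.162, 3.162, 2.828, 2.828, 1.
Zeros with |z| < R = 2.0: 1.
Count = 1.
By the argument principle, (1/2πi) ∮_{|z|=R} p'(z)/p(z) dz equals exactly this count.

Number of zeros inside |z| < 2.0: 1.


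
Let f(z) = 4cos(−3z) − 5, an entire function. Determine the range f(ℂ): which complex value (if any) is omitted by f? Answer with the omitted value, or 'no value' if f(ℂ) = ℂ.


Little Picard bounds the complement of f(ℂ) to at most one point.
cos is entire and surjective onto ℂ: for every w ∈ ℂ, cos(ζ) = w has a solution ζ ∈ ℂ (e.g., via the complex inverse arccos). With ζ = −3z this gives z = ζ/(-3). Then 4·cos(−3z) takes every value in 4·ℂ = ℂ, and adding -5 is a bijection of ℂ. So f is surjective and omits no value. (Note: only on the real line is cos bounded by [−1, 1].)

Omitted value: no value.


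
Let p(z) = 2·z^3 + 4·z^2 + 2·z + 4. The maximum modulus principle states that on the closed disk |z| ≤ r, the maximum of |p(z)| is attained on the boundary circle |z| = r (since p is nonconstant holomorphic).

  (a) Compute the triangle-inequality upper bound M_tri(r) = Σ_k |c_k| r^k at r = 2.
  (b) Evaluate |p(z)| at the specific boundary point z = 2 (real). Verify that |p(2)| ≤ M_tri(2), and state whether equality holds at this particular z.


Coefficients: c_0 = 4, c_1 = 2, c_2 = 4, c_3 = 2. Radius r = 2.
Part (a). Triangle bound: M_tri(r) = Σ_k |c_k| r^k
  = |4|·2^0 + |2|·2^1 + |4|·2^2 + |2|·2^3
  = 4 + 4 + 16 + 16 = 40.
This bounds M(r) := max_{|z|=r} |p(z)| from above; equality holds iff all terms c_k z^k can be made to align in phase at a single z on |z|=r.
Part (b). At z = 2 (real, on the circle |z| = r):
  p(2) = (4)·2^0 + (2)·2^1 + (4)·2^2 + (2)·2^3 = 40.
  |p(2)| = 40.
Since all nonzero coefficients share the same sign, |p(2)| = 40 = M_tri(2); the triangle bound is attained at z = 2, so in fact M(r) = 40.

M_tri(2) = 40; |p(2)| = 40; equality at z=2: yes.


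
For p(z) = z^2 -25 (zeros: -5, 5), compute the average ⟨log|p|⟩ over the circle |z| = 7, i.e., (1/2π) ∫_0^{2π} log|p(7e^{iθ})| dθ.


Zeros: -5, 5; r = 7.
Inside |z| < r: -5, 5. Outside (|z| ≥ r): ∅.
p(0) = -25, so log|p(0)| = log(25) = 3.2189.
Apply Jensen: I(r) = log|p(0)| + Σ_k log(r/|z_k|), summed over zeros inside |z| < r.
  log(r/|z_k|) for z_k = -5: log(7/5) = 0.3365
  log(r/|z_k|) for z_k = 5: log(7/5) = 0.3365
Sum over inside zeros: 0.6729.
I(r) = log|p(0)| + (inside sum) = 3.2189 + 0.6729 = 3.8918.
Closed form (all zeros inside, monic): I(r) = n·log(r) = 2·log(7) = 3.8918. ✓

I(r) ≈ 3.8918.


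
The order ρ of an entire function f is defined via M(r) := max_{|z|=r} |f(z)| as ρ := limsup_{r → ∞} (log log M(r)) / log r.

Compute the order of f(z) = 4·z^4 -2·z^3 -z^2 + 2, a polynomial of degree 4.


|f(z)| ≤ Σ|c_k|·r^k = O(r^4) as r → ∞. Polynomial growth is O(e^{r^ε}) for every ε > 0 (since r^4/e^{r^ε} → 0), so ρ ≤ ε for all ε > 0, i.e. ρ = 0. Every nonconstant polynomial has order 0.
Therefore ρ = 0.

Order ρ = 0.


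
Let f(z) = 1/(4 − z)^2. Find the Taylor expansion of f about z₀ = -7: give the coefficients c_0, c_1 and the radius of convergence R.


Let w = z − z₀, so z = z₀ + w.
Then 4 − z = 4 − (z₀ + w) = (4 − z₀) − w = 11 − w.
f(z) = 1/(11 − w)^2 = (1/(11)^2) · (1 − w/(11))^{−2}.
By the binomial series (1−u)^{−2} = Σ_{n≥0} C(n+1, 1) u^n for |u|<1, with u = w/(11):
  c_n = C(n+1, 1) / (11)^(n+2).
  c_0 = 1/(11)^2 = 1/121.
  c_1 = 2/(11)^3 = 2/1331.
The series is valid for |w/d| < 1, i.e. |z − z₀| < |d|.
Radius of convergence: R = |4 − z₀| = |11| = 11 (distance from z₀ to the singularity z = 4).

c_0 = 1/121, c_1 = 2/1331; R = 11.


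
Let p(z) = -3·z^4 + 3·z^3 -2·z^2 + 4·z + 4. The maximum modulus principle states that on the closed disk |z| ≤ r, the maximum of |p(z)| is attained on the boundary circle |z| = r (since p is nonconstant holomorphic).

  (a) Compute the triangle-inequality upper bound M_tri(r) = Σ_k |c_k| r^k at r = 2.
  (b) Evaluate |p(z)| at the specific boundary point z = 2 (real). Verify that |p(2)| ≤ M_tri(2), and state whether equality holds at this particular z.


Coefficients: c_0 = 4, c_1 = 4, c_2 = -2, c_3 = 3, c_4 = -3. Radius r = 2.
Part (a). Triangle bound: M_tri(r) = Σ_k |c_k| r^k
  = |4|·2^0 + |4|·2^1 + |-2|·2^2 + |3|·2^3 + |-3|·2^4
  = 4 + 8 + 8 + 24 + 48 = 92.
This bounds M(r) := max_{|z|=r} |p(z)| from above; equality holds iff all terms c_k z^k can be made to align in phase at a single z on |z|=r.
Part (b). At z = 2 (real, on the circle |z| = r):
  p(2) = (4)·2^0 + (4)·2^1 + (-2)·2^2 + (3)·2^3 + (-3)·2^4 = -20.
  |p(2)| = 20.
Check: |p(2)| = 20 ≤ 92 = M_tri(2). ✓ Equality does not hold at z = 2 (the coefficients have mixed signs, so the terms do not all align in phase there).

M_tri(2) = 92; |p(2)| = 20; equality at z=2: no.


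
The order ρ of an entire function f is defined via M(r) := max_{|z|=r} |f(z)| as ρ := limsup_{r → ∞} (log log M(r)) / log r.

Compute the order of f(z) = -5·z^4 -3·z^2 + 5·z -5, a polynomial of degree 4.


|f(z)| ≤ Σ|c_k|·r^k = O(r^4) as r → ∞. Polynomial growth is O(e^{r^ε}) for every ε > 0 (since r^4/e^{r^ε} → 0), so ρ ≤ ε for all ε > 0, i.e. ρ = 0. Every nonconstant polynomial has order 0.
Therefore ρ = 0.

Order ρ = 0.


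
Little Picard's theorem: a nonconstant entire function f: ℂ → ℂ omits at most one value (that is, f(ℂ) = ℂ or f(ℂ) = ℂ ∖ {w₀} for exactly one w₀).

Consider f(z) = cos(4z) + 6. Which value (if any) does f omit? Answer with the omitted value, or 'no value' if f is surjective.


Little Picard bounds the complement of f(ℂ) to at most one point.
cos is entire and surjective onto ℂ: for every w ∈ ℂ, cos(ζ) = w has a solution ζ ∈ ℂ (e.g., via the complex inverse arccos). With ζ = 4z this gives z = ζ/(4). Then 1·cos(4z) takes every value in 1·ℂ = ℂ, and adding 6 is a bijection of ℂ. So f is surjective and omits no value. (Note: only on the real line is cos bounded by [−1, 1].)

Omitted value: no value.


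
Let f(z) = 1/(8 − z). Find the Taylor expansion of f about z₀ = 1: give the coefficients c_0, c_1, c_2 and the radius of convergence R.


Let w = z − z₀, so z = z₀ + w.
Then 8 − z = 8 − (z₀ + w) = (8 − z₀) − w = 7 − w.
f(z) = 1/(7 − w) = (1/(7)) · 1/(1 − w/(7)) = Σ_{n≥0} w^n / (7)^(n+1).
So c_n = 1/(7)^(n+1):
  c_0 = 1/(7)^1 = 1/7.
  c_1 = 1/(7)^2 = 1/49.
  c_2 = 1/(7)^3 = 1/343.
The series is valid for |w/d| < 1, i.e. |z − z₀| < |d|.
Radius of convergence: R = |8 − z₀| = |7| = 7 (distance from z₀ to the singularity z = 8).

c_0 = 1/7, c_1 = 1/49, c_2 = 1/343; R = 7.


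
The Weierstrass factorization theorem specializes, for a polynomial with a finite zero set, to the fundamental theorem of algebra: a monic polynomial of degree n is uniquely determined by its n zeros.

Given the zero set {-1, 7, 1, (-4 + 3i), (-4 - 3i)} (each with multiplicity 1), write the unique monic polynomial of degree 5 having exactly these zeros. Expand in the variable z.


The polynomial is p(z) = ∏_{α ∈ S} (z − α), where S = {-1, 7, 1, (-4 + 3i), (-4 - 3i)}.
Expanding the product yields: p(z) = z^5 + z^4 -32·z^3 -176·z^2 + 31·z + 175.
Note conjugate pairs combine to real quadratics: (z − (-4+3i))(z − (-4−3i)) = z² + 8z + 25.
The resulting polynomial has degree 5 and real coefficients as required.

p(z) = z^5 + z^4 -32·z^3 -176·z^2 + 31·z + 175.


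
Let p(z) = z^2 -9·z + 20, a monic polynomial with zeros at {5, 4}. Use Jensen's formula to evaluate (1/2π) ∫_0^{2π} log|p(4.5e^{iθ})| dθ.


Zeros: 4, 5; r = 4.5.
Inside |z| < r: 4. Outside (|z| ≥ r): 5.
p(0) = 20, so log|p(0)| = log(20) = 2.9957.
Apply Jensen: I(r) = log|p(0)| + Σ_k log(r/|z_k|), summed over zeros inside |z| < r.
  log(r/|z_k|) for z_k = 4: log(4.5/4) = 0.1178
  Outside zeros (5) contribute nothing to the Jensen sum.
Sum over inside zeros: 0.1178.
I(r) = log|p(0)| + (inside sum) = 2.9957 + 0.1178 = 3.1135.
Note: since some zeros are outside |z| ≤ r, the simplified n·log(r) form does NOT apply — only the inside zeros contribute.

I(r) ≈ 3.1135.


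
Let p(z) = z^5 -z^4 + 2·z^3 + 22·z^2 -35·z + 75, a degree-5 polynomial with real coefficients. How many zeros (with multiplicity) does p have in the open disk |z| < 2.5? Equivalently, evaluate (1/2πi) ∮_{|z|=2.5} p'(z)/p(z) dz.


The zeros of p are: (1 + 2i), (1 - 2i), (1 + 2i), (1 - 2i), -3.
Their magnitudes are: 2.236, 2.236, 2.236, 2.236, 3.
Zeros with |z| < R = 2.5: (1 + 2i), (1 - 2i), (1 + 2i), (1 - 2i).
Count = 4.
By the argument principle, (1/2πi) ∮_{|z|=R} p'(z)/p(z) dz equals exactly this count.

Number of zeros inside |z| < 2.5: 4.


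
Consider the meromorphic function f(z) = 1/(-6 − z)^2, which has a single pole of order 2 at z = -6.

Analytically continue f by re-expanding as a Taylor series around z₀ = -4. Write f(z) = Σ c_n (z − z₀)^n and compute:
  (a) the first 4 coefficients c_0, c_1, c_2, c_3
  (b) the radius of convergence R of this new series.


Let w = z − z₀, so z = z₀ + w.
Then -6 − z = -6 − (z₀ + w) = (-6 − z₀) − w = -2 − w.
f(z) = 1/(-2 − w)^2 = (1/(-2)^2) · (1 − w/(-2))^{−2}.
By the binomial series (1−u)^{−2} = Σ_{n≥0} C(n+1, 1) u^n for |u|<1, with u = w/(-2):
  c_n = C(n+1, 1) / (-2)^(n+2).
  c_0 = 1/(-2)^2 = 1/4.
  c_1 = 2/(-2)^3 = -1/4.
  c_2 = 3/(-2)^4 = 3/16.
  c_3 = 4/(-2)^5 = -1/8.
The series is valid for |w/d| < 1, i.e. |z − z₀| < |d|.
Radius of convergence: R = |-6 − z₀| = |-2| = 2 (distance from z₀ to the singularity z = -6).

c_0 = 1/4, c_1 = -1/4, c_2 = 3/16, c_3 = -1/8; R = 2.


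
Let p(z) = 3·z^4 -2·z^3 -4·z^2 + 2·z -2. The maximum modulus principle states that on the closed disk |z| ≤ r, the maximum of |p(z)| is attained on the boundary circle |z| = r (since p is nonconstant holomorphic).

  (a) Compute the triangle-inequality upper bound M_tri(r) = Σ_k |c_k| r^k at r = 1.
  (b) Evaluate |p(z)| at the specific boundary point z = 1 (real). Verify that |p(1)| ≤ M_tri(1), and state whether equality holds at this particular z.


Coefficients: c_0 = -2, c_1 = 2, c_2 = -4, c_3 = -2, c_4 = 3. Radius r = 1.
Part (a). Triangle bound: M_tri(r) = Σ_k |c_k| r^k
  = |-2|·1^0 + |2|·1^1 + |-4|·1^2 + |-2|·1^3 + |3|·1^4
  = 2 + 2 + 4 + 2 + 3 = 13.
This bounds M(r) := max_{|z|=r} |p(z)| from above; equality holds iff all terms c_k z^k can be made to align in phase at a single z on |z|=r.
Part (b). At z = 1 (real, on the circle |z| = r):
  p(1) = (-2)·1^0 + (2)·1^1 + (-4)·1^2 + (-2)·1^3 + (3)·1^4 = -3.
  |p(1)| = 3.
Check: |p(1)| = 3 ≤ 13 = M_tri(1). ✓ Equality does not hold at z = 1 (the coefficients have mixed signs, so the terms do not all align in phase there).

M_tri(1) = 13; |p(1)| = 3; equality at z=1: no.


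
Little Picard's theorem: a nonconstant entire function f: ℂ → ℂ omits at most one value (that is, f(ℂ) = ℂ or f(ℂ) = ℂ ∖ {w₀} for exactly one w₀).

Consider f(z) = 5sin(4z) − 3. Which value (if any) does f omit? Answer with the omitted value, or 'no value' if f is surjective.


Little Picard bounds the complement of f(ℂ) to at most one point.
sin is entire and surjective onto ℂ: for every w ∈ ℂ, sin(ζ) = w has a solution ζ ∈ ℂ (e.g., via the complex inverse arcsin). With ζ = 4z this gives z = ζ/(4). Then 5·sin(4z) takes every value in 5·ℂ = ℂ, and adding -3 is a bijection of ℂ. So f is surjective and omits no value. (Note: only on the real line is sin bounded by [−1, 1].)

Omitted value: no value.


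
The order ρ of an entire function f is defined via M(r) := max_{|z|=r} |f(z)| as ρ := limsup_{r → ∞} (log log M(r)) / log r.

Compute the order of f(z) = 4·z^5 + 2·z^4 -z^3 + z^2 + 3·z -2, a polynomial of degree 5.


|f(z)| ≤ Σ|c_k|·r^k = O(r^5) as r → ∞. Polynomial growth is O(e^{r^ε}) for every ε > 0 (since r^5/e^{r^ε} → 0), so ρ ≤ ε for all ε > 0, i.e. ρ = 0. Every nonconstant polynomial has order 0.
Therefore ρ = 0.

Order ρ = 0.


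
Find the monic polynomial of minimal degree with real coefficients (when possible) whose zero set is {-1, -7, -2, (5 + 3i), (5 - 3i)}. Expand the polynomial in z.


The polynomial is p(z) = ∏_{α ∈ S} (z − α), where S = {-1, -7, -2, (5 + 3i), (5 - 3i)}.
Expanding the product yields: p(z) = z^5 -43·z^3 + 124·z^2 + 642·z + 476.
Note conjugate pairs combine to real quadratics: (z − (5+3i))(z − (5−3i)) = z² − 10z + 34.
The resulting polynomial has degree 5 and real coefficients as required.

p(z) = z^5 -43·z^3 + 124·z^2 + 642·z + 476.


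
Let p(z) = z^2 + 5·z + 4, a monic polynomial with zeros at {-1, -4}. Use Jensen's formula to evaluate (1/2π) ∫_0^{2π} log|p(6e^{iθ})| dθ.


Zeros: -4, -1; r = 6.
Inside |z| < r: -4, -1. Outside (|z| ≥ r): ∅.
p(0) = 4, so log|p(0)| = log(4) = 1.3863.
Apply Jensen: I(r) = log|p(0)| + Σ_k log(r/|z_k|), summed over zeros inside |z| < r.
  log(r/|z_k|) for z_k = -1: log(6/1) = 1.7918
  log(r/|z_k|) for z_k = -4: log(6/4) = 0.4055
Sum over inside zeros: 2.1972.
I(r) = log|p(0)| + (inside sum) = 1.3863 + 2.1972 = 3.5835.
Closed form (all zeros inside, monic): I(r) = n·log(r) = 2·log(6) = 3.5835. ✓

I(r) ≈ 3.5835.


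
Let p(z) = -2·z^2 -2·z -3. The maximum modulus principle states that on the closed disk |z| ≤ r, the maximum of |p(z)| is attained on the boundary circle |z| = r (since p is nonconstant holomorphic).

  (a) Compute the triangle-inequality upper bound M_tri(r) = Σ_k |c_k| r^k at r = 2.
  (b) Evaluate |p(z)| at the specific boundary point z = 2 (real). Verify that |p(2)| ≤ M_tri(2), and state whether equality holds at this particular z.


Coefficients: c_0 = -3, c_1 = -2, c_2 = -2. Radius r = 2.
Part (a). Triangle bound: M_tri(r) = Σ_k |c_k| r^k
  = |-3|·2^0 + |-2|·2^1 + |-2|·2^2
  = 3 + 4 + 8 = 15.
This bounds M(r) := max_{|z|=r} |p(z)| from above; equality holds iff all terms c_k z^k can be made to align in phase at a single z on |z|=r.
Part (b). At z = 2 (real, on the circle |z| = r):
  p(2) = (-3)·2^0 + (-2)·2^1 + (-2)·2^2 = -15.
  |p(2)| = 15.
Since all nonzero coefficients share the same sign, |p(2)| = 15 = M_tri(2); the triangle bound is attained at z = 2, so in fact M(r) = 15.

M_tri(2) = 15; |p(2)| = 15; equality at z=2: yes.


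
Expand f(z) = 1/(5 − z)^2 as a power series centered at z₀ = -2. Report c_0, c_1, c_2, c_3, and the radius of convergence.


Let w = z − z₀, so z = z₀ + w.
Then 5 − z = 5 − (z₀ + w) = (5 − z₀) − w = 7 − w.
f(z) = 1/(7 − w)^2 = (1/(7)^2) · (1 − w/(7))^{−2}.
By the binomial series (1−u)^{−2} = Σ_{n≥0} C(n+1, 1) u^n for |u|<1, with u = w/(7):
  c_n = C(n+1, 1) / (7)^(n+2).
  c_0 = 1/(7)^2 = 1/49.
  c_1 = 2/(7)^3 = 2/343.
  c_2 = 3/(7)^4 = 3/2401.
  c_3 = 4/(7)^5 = 4/16807.
The series is valid for |w/d| < 1, i.e. |z − z₀| < |d|.
Radius of convergence: R = |5 − z₀| = |7| = 7 (distance from z₀ to the singularity z = 5).

c_0 = 1/49, c_1 = 2/343, c_2 = 3/2401, c_3 = 4/16807; R = 7.


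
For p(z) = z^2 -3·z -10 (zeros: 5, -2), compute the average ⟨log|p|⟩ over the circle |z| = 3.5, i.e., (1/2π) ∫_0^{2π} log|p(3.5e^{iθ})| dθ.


Zeros: -2, 5; r = 3.5.
Inside |z| < r: -2. Outside (|z| ≥ r): 5.
p(0) = -10, so log|p(0)| = log(10) = 2.3026.
Apply Jensen: I(r) = log|p(0)| + Σ_k log(r/|z_k|), summed over zeros inside |z| < r.
  log(r/|z_k|) for z_k = -2: log(3.5/2) = 0.5596
  Outside zeros (5) contribute nothing to the Jensen sum.
Sum over inside zeros: 0.5596.
I(r) = log|p(0)| + (inside sum) = 2.3026 + 0.5596 = 2.8622.
Note: since some zeros are outside |z| ≤ r, the simplified n·log(r) form does NOT apply — only the inside zeros contribute.

I(r) ≈ 2.8622.


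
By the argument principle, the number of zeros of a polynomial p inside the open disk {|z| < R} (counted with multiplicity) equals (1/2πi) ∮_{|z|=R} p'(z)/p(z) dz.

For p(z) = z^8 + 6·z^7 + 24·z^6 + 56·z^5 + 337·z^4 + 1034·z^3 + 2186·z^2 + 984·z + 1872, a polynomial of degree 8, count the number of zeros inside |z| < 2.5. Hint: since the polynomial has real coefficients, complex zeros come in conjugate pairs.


The zeros of p are: (-2 + 2i), (-2 - 2i), (-3 + 3i), (-3 - 3i), (0 + 1i), (0 - 1i), (2 + 3i), (2 - 3i).
Their magnitudes are: 2.828, 2.828, 4.243, 4.243, 1, 1, 3.606, 3.606.
Zeros with |z| < R = 2.5: (0 + 1i), (0 - 1i).
Count = 2.
By the argument principle, (1/2πi) ∮_{|z|=R} p'(z)/p(z) dz equals exactly this count.

Number of zeros inside |z| < 2.5: 2.


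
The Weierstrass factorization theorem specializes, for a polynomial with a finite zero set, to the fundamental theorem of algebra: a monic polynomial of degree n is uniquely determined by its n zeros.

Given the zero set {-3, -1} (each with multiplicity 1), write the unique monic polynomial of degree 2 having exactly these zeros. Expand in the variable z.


The polynomial is p(z) = ∏_{α ∈ S} (z − α), where S = {-3, -1}.
Expanding the product yields: p(z) = z^2 + 4·z + 3.
The resulting polynomial has degree 2 and real coefficients as required.

p(z) = z^2 + 4·z + 3.


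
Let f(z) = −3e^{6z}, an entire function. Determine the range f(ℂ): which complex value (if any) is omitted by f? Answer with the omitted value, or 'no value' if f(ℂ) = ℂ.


Little Picard bounds the complement of f(ℂ) to at most one point.
e^{6z} is never zero on ℂ, so -3·e^{6z} takes every value in ℂ ∖ {0}. Adding 0 shifts the range to ℂ ∖ {0}. Thus f omits exactly the value 0.

Omitted value: 0.


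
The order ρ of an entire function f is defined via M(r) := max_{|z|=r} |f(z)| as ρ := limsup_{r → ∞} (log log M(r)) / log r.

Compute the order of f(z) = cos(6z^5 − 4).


Write cos(w) = (e^{iw} ± e^{−iw})/(2 or 2i), so |cos(w)| ≤ e^{|w|}. With w = 6z^5 − 4, |w| ≤ 6r^5 + 4 on |z|=r, giving M(r) ≤ e^{6r^5 + 4} and ρ ≤ 5. For the lower bound, choose z on |z|=r with 6z^5 purely imaginary of modulus 6r^5; then |cos(6z^5 − 4)| grows like e^{6r^5}/2, so ρ ≥ 5. Hence ρ = 5.
Therefore ρ = 5.

Order ρ = 5.


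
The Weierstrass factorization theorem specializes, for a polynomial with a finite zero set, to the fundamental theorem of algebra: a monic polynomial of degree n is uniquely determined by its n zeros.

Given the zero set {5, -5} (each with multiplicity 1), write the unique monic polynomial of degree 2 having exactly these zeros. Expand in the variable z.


The polynomial is p(z) = ∏_{α ∈ S} (z − α), where S = {5, -5}.
Expanding the product yields: p(z) = z^2 -25.
The resulting polynomial has degree 2 and real coefficients as required.

p(z) = z^2 -25.


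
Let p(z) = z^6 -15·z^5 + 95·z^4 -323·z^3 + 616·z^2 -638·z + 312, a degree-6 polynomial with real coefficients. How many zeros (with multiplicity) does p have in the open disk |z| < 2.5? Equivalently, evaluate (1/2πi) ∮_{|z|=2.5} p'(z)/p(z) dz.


The zeros of p are: (1 + 1i), (1 - 1i), (3 + 2i), (3 - 2i), 3, 4.
Their magnitudes are: 1.414, 1.414, 3.606, 3.606, 3, 4.
Zeros with |z| < R = 2.5: (1 + 1i), (1 - 1i).
Count = 2.
By the argument principle, (1/2πi) ∮_{|z|=R} p'(z)/p(z) dz equals exactly this count.

Number of zeros inside |z| < 2.5: 2.


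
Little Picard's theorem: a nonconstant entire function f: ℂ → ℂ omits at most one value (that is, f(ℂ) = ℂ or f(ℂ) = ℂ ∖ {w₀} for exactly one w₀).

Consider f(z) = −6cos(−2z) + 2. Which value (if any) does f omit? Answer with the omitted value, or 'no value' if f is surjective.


Little Picard bounds the complement of f(ℂ) to at most one point.
cos is entire and surjective onto ℂ: for every w ∈ ℂ, cos(ζ) = w has a solution ζ ∈ ℂ (e.g., via the complex inverse arccos). With ζ = −2z this gives z = ζ/(-2). Then -6·cos(−2z) takes every value in -6·ℂ = ℂ, and adding 2 is a bijection of ℂ. So f is surjective and omits no value. (Note: only on the real line is cos bounded by [−1, 1].)

Omitted value: no value.


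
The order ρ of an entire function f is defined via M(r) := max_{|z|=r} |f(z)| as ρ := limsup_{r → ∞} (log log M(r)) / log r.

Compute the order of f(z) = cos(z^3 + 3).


Write cos(w) = (e^{iw} ± e^{−iw})/(2 or 2i), so |cos(w)| ≤ e^{|w|}. With w = z^3 + 3, |w| ≤ 1r^3 + 3 on |z|=r, giving M(r) ≤ e^{1r^3 + 3} and ρ ≤ 3. For the lower bound, choose z on |z|=r with 1z^3 purely imaginary of modulus 1r^3; then |cos(z^3 + 3)| grows like e^{1r^3}/2, so ρ ≥ 3. Hence ρ = 3.
Therefore ρ = 3.

Order ρ = 3.


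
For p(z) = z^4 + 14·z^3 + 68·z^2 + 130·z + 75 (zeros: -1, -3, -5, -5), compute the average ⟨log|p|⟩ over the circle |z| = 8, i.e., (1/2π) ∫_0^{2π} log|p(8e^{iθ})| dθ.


Zeros: -5, -5, -3, -1; r = 8.
Inside |z| < r: -5, -5, -3, -1. Outside (|z| ≥ r): ∅.
p(0) = 75, so log|p(0)| = log(75) = 4.3175.
Apply Jensen: I(r) = log|p(0)| + Σ_k log(r/|z_k|), summed over zeros inside |z| < r.
  log(r/|z_k|) for z_k = -1: log(8/1) = 2.0794
  log(r/|z_k|) for z_k = -3: log(8/3) = 0.9808
  log(r/|z_k|) for z_k = -5: log(8/5) = 0.4700
  log(r/|z_k|) for z_k = -5: log(8/5) = 0.4700
Sum over inside zeros: 4.0003.
I(r) = log|p(0)| + (inside sum) = 4.3175 + 4.0003 = 8.3178.
Closed form (all zeros inside, monic): I(r) = n·log(r) = 4·log(8) = 8.3178. ✓

I(r) ≈ 8.3178.


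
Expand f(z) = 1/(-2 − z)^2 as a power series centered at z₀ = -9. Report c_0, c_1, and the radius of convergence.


Let w = z − z₀, so z = z₀ + w.
Then -2 − z = -2 − (z₀ + w) = (-2 − z₀) − w = 7 − w.
f(z) = 1/(7 − w)^2 = (1/(7)^2) · (1 − w/(7))^{−2}.
By the binomial series (1−u)^{−2} = Σ_{n≥0} C(n+1, 1) u^n for |u|<1, with u = w/(7):
  c_n = C(n+1, 1) / (7)^(n+2).
  c_0 = 1/(7)^2 = 1/49.
  c_1 = 2/(7)^3 = 2/343.
The series is valid for |w/d| < 1, i.e. |z − z₀| < |d|.
Radius of convergence: R = |-2 − z₀| = |7| = 7 (distance from z₀ to the singularity z = -2).

c_0 = 1/49, c_1 = 2/343; R = 7.


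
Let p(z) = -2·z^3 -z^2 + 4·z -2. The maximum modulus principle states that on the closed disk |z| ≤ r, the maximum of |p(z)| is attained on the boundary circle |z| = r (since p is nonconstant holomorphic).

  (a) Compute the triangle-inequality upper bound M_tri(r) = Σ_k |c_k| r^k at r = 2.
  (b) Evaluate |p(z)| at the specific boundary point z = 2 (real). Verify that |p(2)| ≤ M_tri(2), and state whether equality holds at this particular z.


Coefficients: c_0 = -2, c_1 = 4, c_2 = -1, c_3 = -2. Radius r = 2.
Part (a). Triangle bound: M_tri(r) = Σ_k |c_k| r^k
  = |-2|·2^0 + |4|·2^1 + |-1|·2^2 + |-2|·2^3
  = 2 + 8 + 4 + 16 = 30.
This bounds M(r) := max_{|z|=r} |p(z)| from above; equality holds iff all terms c_k z^k can be made to align in phase at a single z on |z|=r.
Part (b). At z = 2 (real, on the circle |z| = r):
  p(2) = (-2)·2^0 + (4)·2^1 + (-1)·2^2 + (-2)·2^3 = -14.
  |p(2)| = 14.
Check: |p(2)| = 14 ≤ 30 = M_tri(2). ✓ Equality does not hold at z = 2 (the coefficients have mixed signs, so the terms do not all align in phase there).

M_tri(2) = 30; |p(2)| = 14; equality at z=2: no.


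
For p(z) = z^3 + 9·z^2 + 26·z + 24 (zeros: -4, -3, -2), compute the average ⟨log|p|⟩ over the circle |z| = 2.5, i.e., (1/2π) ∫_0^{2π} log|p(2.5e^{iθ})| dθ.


Zeros: -4, -3, -2; r = 2.5.
Inside |z| < r: -2. Outside (|z| ≥ r): -4, -3.
p(0) = 24, so log|p(0)| = log(24) = 3.1781.
Apply Jensen: I(r) = log|p(0)| + Σ_k log(r/|z_k|), summed over zeros inside |z| < r.
  log(r/|z_k|) for z_k = -2: log(2.5/2) = 0.2231
  Outside zeros (-4, -3) contribute nothing to the Jensen sum.
Sum over inside zeros: 0.2231.
I(r) = log|p(0)| + (inside sum) = 3.1781 + 0.2231 = 3.4012.
Note: since some zeros are outside |z| ≤ r, the simplified n·log(r) form does NOT apply — only the inside zeros contribute.

I(r) ≈ 3.4012.


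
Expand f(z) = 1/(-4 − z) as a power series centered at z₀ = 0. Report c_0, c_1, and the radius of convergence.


Let w = z − z₀, so z = z₀ + w.
Then -4 − z = -4 − (z₀ + w) = (-4 − z₀) − w = -4 − w.
f(z) = 1/(-4 − w) = (1/(-4)) · 1/(1 − w/(-4)) = Σ_{n≥0} w^n / (-4)^(n+1).
So c_n = 1/(-4)^(n+1):
  c_0 = 1/(-4)^1 = -1/4.
  c_1 = 1/(-4)^2 = 1/16.
The series is valid for |w/d| < 1, i.e. |z − z₀| < |d|.
Radius of convergence: R = |-4 − z₀| = |-4| = 4 (distance from z₀ to the singularity z = -4).

c_0 = -1/4, c_1 = 1/16; R = 4.


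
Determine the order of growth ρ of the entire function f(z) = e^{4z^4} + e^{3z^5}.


Each summand is entire of order 4 and 5 respectively (as in the single-exponential case). The order of a sum is at most the max of the orders, so ρ ≤ 5. For the lower bound: on |z|=r choose arg z so that 3z^5 is real positive; then |e^{3z^5}| = e^{3r^5} while |e^{4z^4}| ≤ e^{4r^4} = o(e^{3r^5}). So |f| ≥ e^{3r^5}(1 − o(1)) and ρ ≥ 5. Hence ρ = max(4, 5) = 5.
Therefore ρ = 5.

Order ρ = 5.


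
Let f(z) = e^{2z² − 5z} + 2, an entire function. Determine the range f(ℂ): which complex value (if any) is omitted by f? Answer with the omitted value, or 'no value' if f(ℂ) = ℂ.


Little Picard bounds the complement of f(ℂ) to at most one point.
The exponent g(z) = 2z² − 5z is a nonconstant polynomial, hence surjective onto ℂ. So e^{g(z)} takes every value in {e^w : w ∈ ℂ} = ℂ ∖ {0}. Adding 2 shifts the range to ℂ ∖ {2}. f omits exactly 2.

Omitted value: 2.


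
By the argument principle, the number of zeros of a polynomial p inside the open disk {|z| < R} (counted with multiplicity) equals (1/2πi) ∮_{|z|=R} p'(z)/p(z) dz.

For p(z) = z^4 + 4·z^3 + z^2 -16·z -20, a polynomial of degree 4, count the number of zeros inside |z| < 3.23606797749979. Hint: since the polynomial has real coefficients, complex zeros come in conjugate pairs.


The zeros of p are: -2, 2, (-2 + 1i), (-2 - 1i).
Their magnitudes are: 2, 2, 2.236, 2.236.
Zeros with |z| < R = 3.23606797749979: -2, 2, (-2 + 1i), (-2 - 1i).
Count = 4.
By the argument principle, (1/2πi) ∮_{|z|=R} p'(z)/p(z) dz equals exactly this count.

Number of zeros inside |z| < 3.23606797749979: 4.


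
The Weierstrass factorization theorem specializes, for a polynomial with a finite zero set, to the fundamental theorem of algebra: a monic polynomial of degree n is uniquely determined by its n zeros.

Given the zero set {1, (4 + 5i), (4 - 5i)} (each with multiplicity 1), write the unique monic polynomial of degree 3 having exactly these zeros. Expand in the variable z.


The polynomial is p(z) = ∏_{α ∈ S} (z − α), where S = {1, (4 + 5i), (4 - 5i)}.
Expanding the product yields: p(z) = z^3 -9·z^2 + 49·z -41.
Note conjugate pairs combine to real quadratics: (z − (4+5i))(z − (4−5i)) = z² − 8z + 41.
The resulting polynomial has degree 3 and real coefficients as required.

p(z) = z^3 -9·z^2 + 49·z -41.


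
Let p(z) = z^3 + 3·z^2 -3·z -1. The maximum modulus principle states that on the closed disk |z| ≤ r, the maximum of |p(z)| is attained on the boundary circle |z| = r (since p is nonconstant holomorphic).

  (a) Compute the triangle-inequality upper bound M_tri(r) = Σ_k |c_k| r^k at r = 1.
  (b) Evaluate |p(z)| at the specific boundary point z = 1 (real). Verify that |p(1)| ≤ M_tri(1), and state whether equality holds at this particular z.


Coefficients: c_0 = -1, c_1 = -3, c_2 = 3, c_3 = 1. Radius r = 1.
Part (a). Triangle bound: M_tri(r) = Σ_k |c_k| r^k
  = |-1|·1^0 + |-3|·1^1 + |3|·1^2 + |1|·1^3
  = 1 + 3 + 3 + 1 = 8.
This bounds M(r) := max_{|z|=r} |p(z)| from above; equality holds iff all terms c_k z^k can be made to align in phase at a single z on |z|=r.
Part (b). At z = 1 (real, on the circle |z| = r):
  p(1) = (-1)·1^0 + (-3)·1^1 + (3)·1^2 + (1)·1^3 = 0.
  |p(1)| = 0.
Check: |p(1)| = 0 ≤ 8 = M_tri(1). ✓ Equality does not hold at z = 1 (the coefficients have mixed signs, so the terms do not all align in phase there).

M_tri(1) = 8; |p(1)| = 0; equality at z=1: no.


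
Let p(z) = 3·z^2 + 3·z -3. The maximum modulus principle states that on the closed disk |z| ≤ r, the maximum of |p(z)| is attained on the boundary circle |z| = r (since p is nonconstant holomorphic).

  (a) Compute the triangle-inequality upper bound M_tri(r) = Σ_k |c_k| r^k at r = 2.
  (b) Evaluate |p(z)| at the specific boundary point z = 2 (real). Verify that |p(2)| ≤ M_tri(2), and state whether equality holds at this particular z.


Coefficients: c_0 = -3, c_1 = 3, c_2 = 3. Radius r = 2.
Part (a). Triangle bound: M_tri(r) = Σ_k |c_k| r^k
  = |-3|·2^0 + |3|·2^1 + |3|·2^2
  = 3 + 6 + 12 = 21.
This bounds M(r) := max_{|z|=r} |p(z)| from above; equality holds iff all terms c_k z^k can be made to align in phase at a single z on |z|=r.
Part (b). At z = 2 (real, on the circle |z| = r):
  p(2) = (-3)·2^0 + (3)·2^1 + (3)·2^2 = 15.
  |p(2)| = 15.
Check: |p(2)| = 15 ≤ 21 = M_tri(2). ✓ Equality does not hold at z = 2 (the coefficients have mixed signs, so the terms do not all align in phase there).

M_tri(2) = 21; |p(2)| = 15; equality at z=2: no.


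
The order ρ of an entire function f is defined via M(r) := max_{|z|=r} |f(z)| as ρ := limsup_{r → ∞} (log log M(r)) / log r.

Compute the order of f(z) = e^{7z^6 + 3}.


|e^{7z^6 + 3}| = e^{Re(7·z^6) + 3} ≤ e^{7|z|^6 + 3} = e^{7r^6 + 3} on |z| = r, so ρ ≤ 6. Choosing z on |z|=r so that 7·z^6 is real positive (always possible by picking arg z appropriately) gives |f(z)| = e^{7r^6 + 3}, matching the bound. The additive constant 3 does not affect log log M(r) ~ 6·log r. Hence ρ = 6.
Therefore ρ = 6.

Order ρ = 6.


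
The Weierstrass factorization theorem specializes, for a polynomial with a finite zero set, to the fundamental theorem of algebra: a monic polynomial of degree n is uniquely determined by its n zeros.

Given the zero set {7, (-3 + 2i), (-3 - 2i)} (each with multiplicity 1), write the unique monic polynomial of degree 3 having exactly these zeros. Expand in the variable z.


The polynomial is p(z) = ∏_{α ∈ S} (z − α), where S = {7, (-3 + 2i), (-3 - 2i)}.
Expanding the product yields: p(z) = z^3 -z^2 -29·z -91.
Note conjugate pairs combine to real quadratics: (z − (-3+2i))(z − (-3−2i)) = z² + 6z + 13.
The resulting polynomial has degree 3 and real coefficients as required.

p(z) = z^3 -z^2 -29·z -91.


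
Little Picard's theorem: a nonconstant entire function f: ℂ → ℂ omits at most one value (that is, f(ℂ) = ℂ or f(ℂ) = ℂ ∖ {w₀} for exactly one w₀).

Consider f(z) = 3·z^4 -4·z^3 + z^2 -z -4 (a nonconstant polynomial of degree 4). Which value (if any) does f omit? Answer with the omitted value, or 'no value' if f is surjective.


Little Picard bounds the complement of f(ℂ) to at most one point.
For every w ∈ ℂ, the equation p(z) − w = 0 is a nonconstant polynomial in z and hence has at least one root by the fundamental theorem of algebra. So p is surjective onto ℂ, omitting no value.

Omitted value: no value.


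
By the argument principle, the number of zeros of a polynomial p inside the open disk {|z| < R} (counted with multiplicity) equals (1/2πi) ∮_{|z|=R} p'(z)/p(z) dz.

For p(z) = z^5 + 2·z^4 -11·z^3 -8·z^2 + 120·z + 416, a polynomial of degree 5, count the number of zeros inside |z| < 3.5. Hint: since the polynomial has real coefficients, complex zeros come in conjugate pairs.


The zeros of p are: -4, (3 + 2i), (3 - 2i), (-2 + 2i), (-2 - 2i).
Their magnitudes are: 4, 3.606, 3.606, 2.828, 2.828.
Zeros with |z| < R = 3.5: (-2 + 2i), (-2 - 2i).
Count = 2.
By the argument principle, (1/2πi) ∮_{|z|=R} p'(z)/p(z) dz equals exactly this count.

Number of zeros inside |z| < 3.5: 2.


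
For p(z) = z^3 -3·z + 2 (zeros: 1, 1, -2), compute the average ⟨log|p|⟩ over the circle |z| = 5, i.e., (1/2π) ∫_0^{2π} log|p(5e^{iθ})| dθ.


Zeros: -2, 1, 1; r = 5.
Inside |z| < r: -2, 1, 1. Outside (|z| ≥ r): ∅.
p(0) = 2, so log|p(0)| = log(2) = 0.6931.
Apply Jensen: I(r) = log|p(0)| + Σ_k log(r/|z_k|), summed over zeros inside |z| < r.
  log(r/|z_k|) for z_k = 1: log(5/1) = 1.6094
  log(r/|z_k|) for z_k = 1: log(5/1) = 1.6094
  log(r/|z_k|) for z_k = -2: log(5/2) = 0.9163
Sum over inside zeros: 4.1352.
I(r) = log|p(0)| + (inside sum) = 0.6931 + 4.1352 = 4.8283.
Closed form (all zeros inside, monic): I(r) = n·log(r) = 3·log(5) = 4.8283. ✓

I(r) ≈ 4.8283.


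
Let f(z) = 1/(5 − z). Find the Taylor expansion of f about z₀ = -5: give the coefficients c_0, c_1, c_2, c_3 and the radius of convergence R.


Let w = z − z₀, so z = z₀ + w.
Then 5 − z = 5 − (z₀ + w) = (5 − z₀) − w = 10 − w.
f(z) = 1/(10 − w) = (1/(10)) · 1/(1 − w/(10)) = Σ_{n≥0} w^n / (10)^(n+1).
So c_n = 1/(10)^(n+1):
  c_0 = 1/(10)^1 = 1/10.
  c_1 = 1/(10)^2 = 1/100.
  c_2 = 1/(10)^3 = 1/1000.
  c_3 = 1/(10)^4 = 1/10000.
The series is valid for |w/d| < 1, i.e. |z − z₀| < |d|.
Radius of convergence: R = |5 − z₀| = |10| = 10 (distance from z₀ to the singularity z = 5).

c_0 = 1/10, c_1 = 1/100, c_2 = 1/1000, c_3 = 1/10000; R = 10.


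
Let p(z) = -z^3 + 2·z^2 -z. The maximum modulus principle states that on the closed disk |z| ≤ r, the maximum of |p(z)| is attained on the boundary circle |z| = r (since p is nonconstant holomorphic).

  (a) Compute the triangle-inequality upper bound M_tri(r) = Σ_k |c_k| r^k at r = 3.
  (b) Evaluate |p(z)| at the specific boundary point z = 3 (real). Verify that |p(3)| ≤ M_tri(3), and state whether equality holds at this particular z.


Coefficients: c_0 = 0, c_1 = -1, c_2 = 2, c_3 = -1. Radius r = 3.
Part (a). Triangle bound: M_tri(r) = Σ_k |c_k| r^k
  = |0|·3^0 + |-1|·3^1 + |2|·3^2 + |-1|·3^3
  = 0 + 3 + 18 + 27 = 48.
This bounds M(r) := max_{|z|=r} |p(z)| from above; equality holds iff all terms c_k z^k can be made to align in phase at a single z on |z|=r.
Part (b). At z = 3 (real, on the circle |z| = r):
  p(3) = (0)·3^0 + (-1)·3^1 + (2)·3^2 + (-1)·3^3 = -12.
  |p(3)| = 12.
Check: |p(3)| = 12 ≤ 48 = M_tri(3). ✓ Equality does not hold at z = 3 (the coefficients have mixed signs, so the terms do not all align in phase there).

M_tri(3) = 48; |p(3)| = 12; equality at z=3: no.


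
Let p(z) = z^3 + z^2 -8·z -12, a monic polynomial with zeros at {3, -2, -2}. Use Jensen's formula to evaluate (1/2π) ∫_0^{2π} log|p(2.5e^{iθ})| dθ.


Zeros: -2, -2, 3; r = 2.5.
Inside |z| < r: -2, -2. Outside (|z| ≥ r): 3.
p(0) = -12, so log|p(0)| = log(12) = 2.4849.
Apply Jensen: I(r) = log|p(0)| + Σ_k log(r/|z_k|), summed over zeros inside |z| < r.
  log(r/|z_k|) for z_k = -2: log(2.5/2) = 0.2231
  log(r/|z_k|) for z_k = -2: log(2.5/2) = 0.2231
  Outside zeros (3) contribute nothing to the Jensen sum.
Sum over inside zeros: 0.4463.
I(r) = log|p(0)| + (inside sum) = 2.4849 + 0.4463 = 2.9312.
Note: since some zeros are outside |z| ≤ r, the simplified n·log(r) form does NOT apply — only the inside zeros contribute.

I(r) ≈ 2.9312.


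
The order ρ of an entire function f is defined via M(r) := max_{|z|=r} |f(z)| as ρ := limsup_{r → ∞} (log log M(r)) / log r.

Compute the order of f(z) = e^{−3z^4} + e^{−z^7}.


Each summand is entire of order 4 and 7 respectively (as in the single-exponential case). The order of a sum is at most the max of the orders, so ρ ≤ 7. For the lower bound: on |z|=r choose arg z so that -1z^7 is real positive; then |e^{-1z^7}| = e^{1r^7} while |e^{-3z^4}| ≤ e^{3r^4} = o(e^{1r^7}). So |f| ≥ e^{1r^7}(1 − o(1)) and ρ ≥ 7. Hence ρ = max(4, 7) = 7.
Therefore ρ = 7.

Order ρ = 7.


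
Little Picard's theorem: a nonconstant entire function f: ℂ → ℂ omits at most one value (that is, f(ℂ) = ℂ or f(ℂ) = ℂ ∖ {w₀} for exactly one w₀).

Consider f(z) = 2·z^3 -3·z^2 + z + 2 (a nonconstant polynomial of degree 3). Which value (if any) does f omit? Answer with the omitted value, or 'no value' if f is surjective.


Little Picard bounds the complement of f(ℂ) to at most one point.
For every w ∈ ℂ, the equation p(z) − w = 0 is a nonconstant polynomial in z and hence has at least one root by the fundamental theorem of algebra. So p is surjective onto ℂ, omitting no value.

Omitted value: no value.


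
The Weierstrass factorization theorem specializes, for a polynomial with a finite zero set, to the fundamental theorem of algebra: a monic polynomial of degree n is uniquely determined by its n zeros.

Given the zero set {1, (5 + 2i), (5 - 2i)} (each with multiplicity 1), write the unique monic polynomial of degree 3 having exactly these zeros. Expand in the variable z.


The polynomial is p(z) = ∏_{α ∈ S} (z − α), where S = {1, (5 + 2i), (5 - 2i)}.
Expanding the product yields: p(z) = z^3 -11·z^2 + 39·z -29.
Note conjugate pairs combine to real quadratics: (z − (5+2i))(z − (5−2i)) = z² − 10z + 29.
The resulting polynomial has degree 3 and real coefficients as required.

p(z) = z^3 -11·z^2 + 39·z -29.
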